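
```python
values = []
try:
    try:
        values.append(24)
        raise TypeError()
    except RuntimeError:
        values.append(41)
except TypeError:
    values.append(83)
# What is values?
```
[24, 83]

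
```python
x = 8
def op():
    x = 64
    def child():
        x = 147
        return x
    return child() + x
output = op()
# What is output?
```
211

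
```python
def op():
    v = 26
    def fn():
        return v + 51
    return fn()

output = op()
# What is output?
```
77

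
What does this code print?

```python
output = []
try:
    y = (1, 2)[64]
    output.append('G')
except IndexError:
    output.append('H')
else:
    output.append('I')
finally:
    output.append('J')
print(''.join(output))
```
HJ

Exception: except runs, else skipped, finally runs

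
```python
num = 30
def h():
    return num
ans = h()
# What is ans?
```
30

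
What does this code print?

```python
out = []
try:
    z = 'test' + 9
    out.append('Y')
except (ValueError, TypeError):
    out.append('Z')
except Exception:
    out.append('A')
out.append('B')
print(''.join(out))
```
ZB

TypeError matches tuple containing it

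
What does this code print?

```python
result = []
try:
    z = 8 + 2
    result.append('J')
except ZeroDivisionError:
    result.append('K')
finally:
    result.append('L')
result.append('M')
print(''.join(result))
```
JLM

finally runs after normal execution too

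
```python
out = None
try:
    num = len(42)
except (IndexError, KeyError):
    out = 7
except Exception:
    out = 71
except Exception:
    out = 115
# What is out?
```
71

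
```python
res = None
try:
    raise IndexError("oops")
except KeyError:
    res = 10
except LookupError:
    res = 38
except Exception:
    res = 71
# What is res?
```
38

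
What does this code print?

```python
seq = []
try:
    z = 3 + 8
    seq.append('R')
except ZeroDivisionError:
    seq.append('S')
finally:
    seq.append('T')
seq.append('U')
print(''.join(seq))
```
RTU

finally runs after normal execution too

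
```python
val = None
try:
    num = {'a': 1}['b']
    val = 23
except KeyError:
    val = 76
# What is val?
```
76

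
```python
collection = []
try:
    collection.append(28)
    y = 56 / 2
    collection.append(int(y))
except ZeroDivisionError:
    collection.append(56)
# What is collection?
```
[28, 28]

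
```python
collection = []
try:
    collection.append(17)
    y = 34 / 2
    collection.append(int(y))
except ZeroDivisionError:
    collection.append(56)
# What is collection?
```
[17, 17]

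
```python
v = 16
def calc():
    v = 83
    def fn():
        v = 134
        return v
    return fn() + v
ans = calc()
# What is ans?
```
217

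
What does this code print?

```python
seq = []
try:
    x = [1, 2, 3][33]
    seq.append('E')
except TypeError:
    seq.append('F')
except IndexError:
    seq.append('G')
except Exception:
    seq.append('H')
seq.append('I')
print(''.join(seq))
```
GI

IndexError matches before generic Exception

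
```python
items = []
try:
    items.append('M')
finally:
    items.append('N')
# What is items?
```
['M', 'N']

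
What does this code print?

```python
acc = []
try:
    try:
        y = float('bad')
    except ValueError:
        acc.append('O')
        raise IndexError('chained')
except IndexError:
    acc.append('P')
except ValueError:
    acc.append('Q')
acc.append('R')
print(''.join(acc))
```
OPR

IndexError raised and caught, original ValueError not re-raised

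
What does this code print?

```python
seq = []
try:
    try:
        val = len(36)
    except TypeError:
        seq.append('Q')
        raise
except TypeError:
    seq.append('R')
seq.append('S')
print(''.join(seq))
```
QRS

raise without argument re-raises current exception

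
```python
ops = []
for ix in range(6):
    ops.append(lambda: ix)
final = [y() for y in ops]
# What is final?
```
[5, 5, 5, 5, 5, 5]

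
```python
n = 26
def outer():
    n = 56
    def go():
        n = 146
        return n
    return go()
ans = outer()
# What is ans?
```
146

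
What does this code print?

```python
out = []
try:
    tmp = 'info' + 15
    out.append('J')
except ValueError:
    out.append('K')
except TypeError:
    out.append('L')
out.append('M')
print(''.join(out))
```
LM

TypeError is caught by its specific handler, not ValueError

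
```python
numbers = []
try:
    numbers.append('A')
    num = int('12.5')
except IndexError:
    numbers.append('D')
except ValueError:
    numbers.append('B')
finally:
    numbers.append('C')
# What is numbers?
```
['A', 'B', 'C']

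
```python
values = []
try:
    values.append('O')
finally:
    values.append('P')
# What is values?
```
['O', 'P']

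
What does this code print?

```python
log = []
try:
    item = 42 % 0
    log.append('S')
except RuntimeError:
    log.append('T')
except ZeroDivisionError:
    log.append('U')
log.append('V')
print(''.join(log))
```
UV

ZeroDivisionError is caught by its specific handler, not RuntimeError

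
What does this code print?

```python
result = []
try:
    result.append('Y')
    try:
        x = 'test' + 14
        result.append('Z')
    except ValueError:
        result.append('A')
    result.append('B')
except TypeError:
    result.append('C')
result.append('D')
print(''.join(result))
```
YCD

Inner handler doesn't match, propagates to outer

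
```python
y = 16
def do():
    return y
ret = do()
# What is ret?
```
16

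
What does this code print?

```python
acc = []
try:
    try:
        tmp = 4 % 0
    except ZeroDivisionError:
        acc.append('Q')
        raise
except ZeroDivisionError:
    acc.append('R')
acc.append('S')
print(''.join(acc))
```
QRS

raise without argument re-raises current exception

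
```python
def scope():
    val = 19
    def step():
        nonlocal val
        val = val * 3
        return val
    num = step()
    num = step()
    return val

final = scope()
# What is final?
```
171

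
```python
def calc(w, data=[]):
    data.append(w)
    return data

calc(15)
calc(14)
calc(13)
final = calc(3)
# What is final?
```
[15, 14, 13, 3]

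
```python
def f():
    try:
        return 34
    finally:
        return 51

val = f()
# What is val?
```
51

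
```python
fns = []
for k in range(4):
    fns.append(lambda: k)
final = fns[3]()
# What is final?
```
3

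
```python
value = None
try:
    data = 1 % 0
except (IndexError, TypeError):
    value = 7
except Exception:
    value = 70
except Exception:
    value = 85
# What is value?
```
70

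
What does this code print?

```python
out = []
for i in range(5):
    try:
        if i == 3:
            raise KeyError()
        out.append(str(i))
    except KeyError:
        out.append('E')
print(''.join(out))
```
012E4

Exception on i=3 caught, loop continues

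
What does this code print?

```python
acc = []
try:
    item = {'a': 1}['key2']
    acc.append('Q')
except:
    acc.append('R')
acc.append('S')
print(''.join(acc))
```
RS

Exception raised in try, caught by bare except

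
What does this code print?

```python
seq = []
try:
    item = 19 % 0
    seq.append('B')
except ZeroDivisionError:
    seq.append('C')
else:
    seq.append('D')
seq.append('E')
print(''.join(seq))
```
CE

else block skipped when exception is caught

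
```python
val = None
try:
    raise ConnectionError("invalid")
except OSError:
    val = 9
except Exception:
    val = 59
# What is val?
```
9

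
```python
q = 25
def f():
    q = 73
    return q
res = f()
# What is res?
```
73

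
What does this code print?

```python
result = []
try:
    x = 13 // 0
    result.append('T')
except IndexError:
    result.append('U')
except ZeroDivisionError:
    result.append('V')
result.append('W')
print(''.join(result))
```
VW

ZeroDivisionError is caught by its specific handler, not IndexError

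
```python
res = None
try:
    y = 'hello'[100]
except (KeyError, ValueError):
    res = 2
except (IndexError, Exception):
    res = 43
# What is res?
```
43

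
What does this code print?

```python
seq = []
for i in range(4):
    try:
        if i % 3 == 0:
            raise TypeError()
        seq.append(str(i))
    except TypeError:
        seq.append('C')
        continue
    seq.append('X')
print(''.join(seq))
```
C1X2XC

continue in except skips rest of loop body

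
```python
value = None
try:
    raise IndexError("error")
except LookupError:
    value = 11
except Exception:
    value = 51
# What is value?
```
11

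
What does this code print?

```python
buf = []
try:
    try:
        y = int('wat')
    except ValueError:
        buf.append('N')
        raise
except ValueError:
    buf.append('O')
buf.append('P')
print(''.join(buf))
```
NOP

raise without argument re-raises current exception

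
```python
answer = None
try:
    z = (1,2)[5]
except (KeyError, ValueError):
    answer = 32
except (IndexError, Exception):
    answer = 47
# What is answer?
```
47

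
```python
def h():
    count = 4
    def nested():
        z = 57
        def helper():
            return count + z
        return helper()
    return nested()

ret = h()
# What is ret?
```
61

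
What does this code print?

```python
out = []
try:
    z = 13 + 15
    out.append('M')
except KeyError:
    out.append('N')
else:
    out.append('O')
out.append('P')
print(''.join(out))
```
MOP

else block runs when no exception occurs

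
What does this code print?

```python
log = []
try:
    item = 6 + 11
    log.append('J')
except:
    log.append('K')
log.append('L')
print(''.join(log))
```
JL

No exception, try block completes normally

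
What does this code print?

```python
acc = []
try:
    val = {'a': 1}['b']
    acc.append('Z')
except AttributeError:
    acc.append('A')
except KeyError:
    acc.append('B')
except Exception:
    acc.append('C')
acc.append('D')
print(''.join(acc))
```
BD

KeyError matches before generic Exception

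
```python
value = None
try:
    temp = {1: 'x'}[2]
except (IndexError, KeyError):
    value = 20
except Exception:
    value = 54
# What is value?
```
20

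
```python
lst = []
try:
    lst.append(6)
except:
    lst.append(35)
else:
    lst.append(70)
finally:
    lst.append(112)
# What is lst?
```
[6, 70, 112]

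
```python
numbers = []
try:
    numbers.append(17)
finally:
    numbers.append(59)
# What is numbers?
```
[17, 59]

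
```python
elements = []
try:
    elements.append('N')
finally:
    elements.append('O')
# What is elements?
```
['N', 'O']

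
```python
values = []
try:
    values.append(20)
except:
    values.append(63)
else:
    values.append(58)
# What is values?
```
[20, 58]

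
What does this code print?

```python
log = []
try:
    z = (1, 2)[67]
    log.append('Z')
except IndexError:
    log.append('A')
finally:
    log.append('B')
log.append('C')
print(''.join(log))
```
ABC

finally always runs, even after exception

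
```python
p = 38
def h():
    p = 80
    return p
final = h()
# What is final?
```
80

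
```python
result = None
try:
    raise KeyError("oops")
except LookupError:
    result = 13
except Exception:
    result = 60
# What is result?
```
13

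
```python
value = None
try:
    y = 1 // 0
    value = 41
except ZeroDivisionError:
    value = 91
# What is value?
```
91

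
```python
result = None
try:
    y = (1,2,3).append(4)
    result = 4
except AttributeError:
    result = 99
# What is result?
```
99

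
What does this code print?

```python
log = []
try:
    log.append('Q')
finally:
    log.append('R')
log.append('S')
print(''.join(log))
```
QRS

try/finally without except, no exception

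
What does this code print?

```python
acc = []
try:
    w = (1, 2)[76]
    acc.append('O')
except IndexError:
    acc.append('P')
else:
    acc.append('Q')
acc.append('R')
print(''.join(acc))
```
PR

else block skipped when exception is caught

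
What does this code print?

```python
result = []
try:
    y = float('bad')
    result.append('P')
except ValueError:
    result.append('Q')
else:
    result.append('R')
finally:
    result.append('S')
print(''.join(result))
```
QS

Exception: except runs, else skipped, finally runs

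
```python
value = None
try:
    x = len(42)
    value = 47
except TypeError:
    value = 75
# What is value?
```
75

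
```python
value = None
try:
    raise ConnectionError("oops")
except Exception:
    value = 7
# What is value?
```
7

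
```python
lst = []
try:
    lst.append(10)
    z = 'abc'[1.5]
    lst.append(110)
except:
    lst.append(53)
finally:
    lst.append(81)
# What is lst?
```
[10, 53, 81]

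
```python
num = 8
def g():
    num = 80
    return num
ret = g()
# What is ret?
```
80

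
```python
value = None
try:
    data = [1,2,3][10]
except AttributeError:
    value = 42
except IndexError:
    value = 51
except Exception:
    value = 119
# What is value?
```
51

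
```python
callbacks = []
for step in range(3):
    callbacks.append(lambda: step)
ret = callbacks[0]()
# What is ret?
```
2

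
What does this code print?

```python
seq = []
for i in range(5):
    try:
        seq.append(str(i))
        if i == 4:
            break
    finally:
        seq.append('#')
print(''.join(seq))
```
0#1#2#3#4#

finally runs even when breaking out of loop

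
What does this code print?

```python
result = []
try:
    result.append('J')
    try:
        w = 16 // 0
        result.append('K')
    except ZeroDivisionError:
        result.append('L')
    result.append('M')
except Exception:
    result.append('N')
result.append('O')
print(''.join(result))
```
JLMO

Inner exception caught by inner handler, outer continues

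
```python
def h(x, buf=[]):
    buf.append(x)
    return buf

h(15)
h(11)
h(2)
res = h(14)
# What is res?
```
[15, 11, 2, 14]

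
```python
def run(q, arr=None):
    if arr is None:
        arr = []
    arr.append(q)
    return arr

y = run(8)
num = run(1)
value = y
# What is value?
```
[8]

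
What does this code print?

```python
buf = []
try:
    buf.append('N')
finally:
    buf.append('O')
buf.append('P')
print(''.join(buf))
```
NOP

try/finally without except, no exception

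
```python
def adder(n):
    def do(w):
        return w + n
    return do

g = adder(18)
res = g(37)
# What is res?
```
55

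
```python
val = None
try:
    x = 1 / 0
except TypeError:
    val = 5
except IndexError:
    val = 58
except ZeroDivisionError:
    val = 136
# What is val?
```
136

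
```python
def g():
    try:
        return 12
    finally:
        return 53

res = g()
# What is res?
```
53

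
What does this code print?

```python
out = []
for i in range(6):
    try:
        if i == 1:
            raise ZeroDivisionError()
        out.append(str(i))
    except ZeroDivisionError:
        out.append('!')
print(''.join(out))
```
0!2345

Exception on i=1 caught, loop continues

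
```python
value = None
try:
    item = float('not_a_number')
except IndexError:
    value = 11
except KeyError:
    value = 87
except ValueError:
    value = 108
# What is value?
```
108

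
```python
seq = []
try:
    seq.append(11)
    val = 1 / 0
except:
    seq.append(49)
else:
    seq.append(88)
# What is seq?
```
[11, 49]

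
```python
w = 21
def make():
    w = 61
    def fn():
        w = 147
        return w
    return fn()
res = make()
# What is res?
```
147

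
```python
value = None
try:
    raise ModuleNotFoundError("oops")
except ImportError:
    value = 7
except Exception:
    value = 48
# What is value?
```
7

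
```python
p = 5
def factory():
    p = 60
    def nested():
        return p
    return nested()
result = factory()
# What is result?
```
60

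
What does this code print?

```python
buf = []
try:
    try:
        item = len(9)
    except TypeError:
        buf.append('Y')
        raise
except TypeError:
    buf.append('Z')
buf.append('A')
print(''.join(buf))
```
YZA

raise without argument re-raises current exception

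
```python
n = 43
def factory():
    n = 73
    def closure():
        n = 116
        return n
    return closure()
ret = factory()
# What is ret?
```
116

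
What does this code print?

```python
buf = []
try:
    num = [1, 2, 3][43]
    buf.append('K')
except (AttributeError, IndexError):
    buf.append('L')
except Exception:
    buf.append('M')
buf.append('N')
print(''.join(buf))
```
LN

IndexError matches tuple containing it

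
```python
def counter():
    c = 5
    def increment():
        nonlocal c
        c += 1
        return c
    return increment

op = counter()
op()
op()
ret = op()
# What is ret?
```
8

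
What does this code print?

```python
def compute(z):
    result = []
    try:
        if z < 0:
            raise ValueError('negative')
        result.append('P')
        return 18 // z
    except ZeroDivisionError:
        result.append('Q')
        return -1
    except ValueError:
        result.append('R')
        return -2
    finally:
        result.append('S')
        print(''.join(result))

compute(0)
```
PQS

z=0 causes ZeroDivisionError, caught, finally prints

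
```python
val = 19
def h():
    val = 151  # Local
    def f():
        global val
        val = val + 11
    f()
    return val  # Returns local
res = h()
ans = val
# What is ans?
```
30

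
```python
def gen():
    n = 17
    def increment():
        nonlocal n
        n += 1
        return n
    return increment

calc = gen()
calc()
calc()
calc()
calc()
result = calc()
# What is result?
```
22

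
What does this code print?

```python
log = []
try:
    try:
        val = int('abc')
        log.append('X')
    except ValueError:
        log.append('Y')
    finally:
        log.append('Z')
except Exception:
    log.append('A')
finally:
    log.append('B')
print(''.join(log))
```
YZB

Both finally blocks run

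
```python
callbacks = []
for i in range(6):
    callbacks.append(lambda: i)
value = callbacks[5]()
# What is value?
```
5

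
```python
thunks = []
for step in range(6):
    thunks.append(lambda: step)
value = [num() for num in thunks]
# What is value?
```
[5, 5, 5, 5, 5, 5]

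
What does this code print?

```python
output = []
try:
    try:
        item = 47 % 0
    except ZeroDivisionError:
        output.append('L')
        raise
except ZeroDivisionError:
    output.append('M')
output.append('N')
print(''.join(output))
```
LMN

raise without argument re-raises current exception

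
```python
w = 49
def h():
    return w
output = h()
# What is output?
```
49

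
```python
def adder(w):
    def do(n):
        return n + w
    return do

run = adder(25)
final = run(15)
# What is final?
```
40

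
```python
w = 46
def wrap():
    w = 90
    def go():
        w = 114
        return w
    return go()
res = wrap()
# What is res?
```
114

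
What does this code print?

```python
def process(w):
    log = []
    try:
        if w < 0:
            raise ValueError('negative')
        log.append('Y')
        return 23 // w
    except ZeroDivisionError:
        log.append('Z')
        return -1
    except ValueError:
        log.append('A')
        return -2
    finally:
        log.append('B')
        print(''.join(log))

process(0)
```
YZB

w=0 causes ZeroDivisionError, caught, finally prints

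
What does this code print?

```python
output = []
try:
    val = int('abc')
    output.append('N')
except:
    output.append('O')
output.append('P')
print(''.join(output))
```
OP

Exception raised in try, caught by bare except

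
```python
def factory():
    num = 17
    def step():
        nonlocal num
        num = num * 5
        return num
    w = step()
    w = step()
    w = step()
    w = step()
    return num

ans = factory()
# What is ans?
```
10625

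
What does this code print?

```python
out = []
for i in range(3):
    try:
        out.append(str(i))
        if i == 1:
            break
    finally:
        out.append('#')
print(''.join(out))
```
0#1#

finally runs even when breaking out of loop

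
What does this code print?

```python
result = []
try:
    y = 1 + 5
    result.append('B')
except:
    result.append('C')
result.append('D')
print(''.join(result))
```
BD

No exception, try block completes normally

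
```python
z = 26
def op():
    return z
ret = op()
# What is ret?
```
26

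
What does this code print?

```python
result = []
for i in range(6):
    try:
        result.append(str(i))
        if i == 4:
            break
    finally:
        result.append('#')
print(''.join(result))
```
0#1#2#3#4#

finally runs even when breaking out of loop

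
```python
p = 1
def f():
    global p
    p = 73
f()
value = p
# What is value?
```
73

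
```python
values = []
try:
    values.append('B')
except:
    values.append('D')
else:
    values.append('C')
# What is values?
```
['B', 'C']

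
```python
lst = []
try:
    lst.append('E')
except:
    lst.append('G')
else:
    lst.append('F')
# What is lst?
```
['E', 'F']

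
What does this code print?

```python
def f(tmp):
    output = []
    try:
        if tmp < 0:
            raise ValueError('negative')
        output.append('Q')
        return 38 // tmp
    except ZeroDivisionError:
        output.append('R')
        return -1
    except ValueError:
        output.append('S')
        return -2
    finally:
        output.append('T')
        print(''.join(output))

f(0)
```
QRT

tmp=0 causes ZeroDivisionError, caught, finally prints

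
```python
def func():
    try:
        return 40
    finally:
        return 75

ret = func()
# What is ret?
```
75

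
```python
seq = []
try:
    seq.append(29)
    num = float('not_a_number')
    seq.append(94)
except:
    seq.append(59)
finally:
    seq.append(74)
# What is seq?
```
[29, 59, 74]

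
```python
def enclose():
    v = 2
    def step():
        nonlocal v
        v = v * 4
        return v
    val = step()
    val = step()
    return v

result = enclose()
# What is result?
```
32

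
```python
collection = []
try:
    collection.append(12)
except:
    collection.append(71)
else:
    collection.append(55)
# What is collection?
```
[12, 55]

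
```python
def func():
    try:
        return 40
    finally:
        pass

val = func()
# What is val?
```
40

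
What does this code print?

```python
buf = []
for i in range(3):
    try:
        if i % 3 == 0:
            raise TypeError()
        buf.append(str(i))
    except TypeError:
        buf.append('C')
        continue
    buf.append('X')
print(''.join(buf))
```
C1X2X

continue in except skips rest of loop body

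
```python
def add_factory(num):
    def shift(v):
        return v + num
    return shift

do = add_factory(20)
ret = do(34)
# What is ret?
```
54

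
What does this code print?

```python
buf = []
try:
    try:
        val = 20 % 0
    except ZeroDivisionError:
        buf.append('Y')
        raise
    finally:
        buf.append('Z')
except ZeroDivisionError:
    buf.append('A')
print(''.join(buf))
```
YZA

finally runs before re-raised exception propagates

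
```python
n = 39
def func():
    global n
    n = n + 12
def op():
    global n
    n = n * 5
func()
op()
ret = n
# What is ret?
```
255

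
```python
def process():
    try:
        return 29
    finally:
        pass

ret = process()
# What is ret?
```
29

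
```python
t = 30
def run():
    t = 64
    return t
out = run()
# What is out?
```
64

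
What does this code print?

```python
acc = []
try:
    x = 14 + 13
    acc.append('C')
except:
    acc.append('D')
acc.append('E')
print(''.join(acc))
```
CE

No exception, try block completes normally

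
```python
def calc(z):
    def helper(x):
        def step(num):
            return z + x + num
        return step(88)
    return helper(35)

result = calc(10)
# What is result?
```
133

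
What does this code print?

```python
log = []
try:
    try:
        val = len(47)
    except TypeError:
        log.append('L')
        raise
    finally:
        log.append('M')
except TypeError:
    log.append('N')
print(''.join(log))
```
LMN

finally runs before re-raised exception propagates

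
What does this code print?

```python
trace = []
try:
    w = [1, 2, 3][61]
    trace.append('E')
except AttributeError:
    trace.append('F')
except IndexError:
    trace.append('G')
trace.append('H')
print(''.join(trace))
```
GH

IndexError is caught by its specific handler, not AttributeError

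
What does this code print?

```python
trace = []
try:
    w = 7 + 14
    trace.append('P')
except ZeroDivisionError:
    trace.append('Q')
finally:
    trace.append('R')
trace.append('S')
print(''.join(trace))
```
PRS

finally runs after normal execution too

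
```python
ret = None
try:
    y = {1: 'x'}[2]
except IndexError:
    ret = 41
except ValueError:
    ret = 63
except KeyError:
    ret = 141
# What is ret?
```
141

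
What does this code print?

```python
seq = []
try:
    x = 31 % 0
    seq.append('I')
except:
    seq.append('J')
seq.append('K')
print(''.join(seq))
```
JK

Exception raised in try, caught by bare except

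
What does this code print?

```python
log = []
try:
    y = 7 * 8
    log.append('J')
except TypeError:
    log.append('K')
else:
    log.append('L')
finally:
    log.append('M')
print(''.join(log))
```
JLM

else runs before finally when no exception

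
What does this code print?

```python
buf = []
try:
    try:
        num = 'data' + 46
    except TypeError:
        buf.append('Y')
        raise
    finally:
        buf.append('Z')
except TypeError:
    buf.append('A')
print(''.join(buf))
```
YZA

finally runs before re-raised exception propagates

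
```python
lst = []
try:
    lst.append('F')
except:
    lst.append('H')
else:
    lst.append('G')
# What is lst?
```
['F', 'G']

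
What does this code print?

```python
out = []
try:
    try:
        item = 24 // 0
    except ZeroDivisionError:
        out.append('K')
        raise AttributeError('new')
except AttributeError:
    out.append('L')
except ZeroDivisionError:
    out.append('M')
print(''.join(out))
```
KL

New AttributeError raised, caught by outer AttributeError handler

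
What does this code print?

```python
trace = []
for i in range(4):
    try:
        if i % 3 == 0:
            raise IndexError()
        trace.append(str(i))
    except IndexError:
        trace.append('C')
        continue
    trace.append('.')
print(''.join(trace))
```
C1.2.C

continue in except skips rest of loop body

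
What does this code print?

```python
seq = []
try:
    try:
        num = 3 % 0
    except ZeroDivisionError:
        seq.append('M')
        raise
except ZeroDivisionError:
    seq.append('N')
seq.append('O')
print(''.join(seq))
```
MNO

raise without argument re-raises current exception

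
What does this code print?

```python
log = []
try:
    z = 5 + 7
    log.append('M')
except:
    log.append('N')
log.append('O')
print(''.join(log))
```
MO

No exception, try block completes normally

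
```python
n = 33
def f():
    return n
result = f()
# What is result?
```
33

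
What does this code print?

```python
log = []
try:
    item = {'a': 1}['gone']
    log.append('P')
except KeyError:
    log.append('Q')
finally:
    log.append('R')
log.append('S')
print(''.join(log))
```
QRS

finally always runs, even after exception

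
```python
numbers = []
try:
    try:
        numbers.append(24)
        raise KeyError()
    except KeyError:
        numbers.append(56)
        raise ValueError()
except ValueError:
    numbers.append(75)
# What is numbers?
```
[24, 56, 75]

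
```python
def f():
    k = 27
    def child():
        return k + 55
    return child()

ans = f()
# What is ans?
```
82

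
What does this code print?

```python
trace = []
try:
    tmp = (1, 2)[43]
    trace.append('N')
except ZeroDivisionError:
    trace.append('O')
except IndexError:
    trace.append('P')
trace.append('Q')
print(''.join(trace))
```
PQ

IndexError is caught by its specific handler, not ZeroDivisionError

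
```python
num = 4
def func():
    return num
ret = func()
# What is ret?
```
4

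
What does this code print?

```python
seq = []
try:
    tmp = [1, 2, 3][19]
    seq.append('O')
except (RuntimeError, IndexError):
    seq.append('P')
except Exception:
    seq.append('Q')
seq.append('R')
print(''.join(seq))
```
PR

IndexError matches tuple containing it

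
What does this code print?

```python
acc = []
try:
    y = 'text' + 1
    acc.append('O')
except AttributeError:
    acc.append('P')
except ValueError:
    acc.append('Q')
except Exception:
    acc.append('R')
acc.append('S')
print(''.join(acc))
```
RS

TypeError not specifically caught, falls to Exception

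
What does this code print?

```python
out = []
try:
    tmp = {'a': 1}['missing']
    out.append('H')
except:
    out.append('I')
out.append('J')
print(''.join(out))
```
IJ

Exception raised in try, caught by bare except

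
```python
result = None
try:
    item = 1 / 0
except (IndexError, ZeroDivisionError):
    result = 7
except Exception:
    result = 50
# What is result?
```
7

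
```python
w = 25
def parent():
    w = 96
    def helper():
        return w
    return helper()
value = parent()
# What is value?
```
96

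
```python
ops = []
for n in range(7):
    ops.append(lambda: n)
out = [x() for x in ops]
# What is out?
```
[6, 6, 6, 6, 6, 6, 6]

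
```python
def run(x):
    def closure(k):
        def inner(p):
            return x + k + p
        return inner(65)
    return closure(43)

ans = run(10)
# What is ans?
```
118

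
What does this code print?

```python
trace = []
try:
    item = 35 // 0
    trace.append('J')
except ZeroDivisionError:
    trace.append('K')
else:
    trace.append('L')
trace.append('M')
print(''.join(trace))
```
KM

else block skipped when exception is caught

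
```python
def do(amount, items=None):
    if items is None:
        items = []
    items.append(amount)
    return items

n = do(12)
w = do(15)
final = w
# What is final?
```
[15]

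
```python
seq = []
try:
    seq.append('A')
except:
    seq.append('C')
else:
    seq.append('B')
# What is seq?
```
['A', 'B']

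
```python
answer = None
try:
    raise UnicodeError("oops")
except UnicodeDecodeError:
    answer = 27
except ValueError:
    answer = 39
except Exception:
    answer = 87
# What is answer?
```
39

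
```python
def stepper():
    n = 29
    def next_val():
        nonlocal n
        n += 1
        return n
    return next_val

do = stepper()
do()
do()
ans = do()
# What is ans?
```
32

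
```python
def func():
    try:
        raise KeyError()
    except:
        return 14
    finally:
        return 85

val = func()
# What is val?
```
85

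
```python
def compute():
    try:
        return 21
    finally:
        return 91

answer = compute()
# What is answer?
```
91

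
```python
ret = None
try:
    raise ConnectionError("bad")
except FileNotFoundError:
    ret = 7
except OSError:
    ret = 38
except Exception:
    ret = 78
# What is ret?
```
38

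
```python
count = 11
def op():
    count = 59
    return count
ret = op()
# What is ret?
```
59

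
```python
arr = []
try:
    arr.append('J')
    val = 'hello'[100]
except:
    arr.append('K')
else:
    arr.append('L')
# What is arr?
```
['J', 'K']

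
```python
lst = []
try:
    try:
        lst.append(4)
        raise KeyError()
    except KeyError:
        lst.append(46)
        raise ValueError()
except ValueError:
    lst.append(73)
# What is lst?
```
[4, 46, 73]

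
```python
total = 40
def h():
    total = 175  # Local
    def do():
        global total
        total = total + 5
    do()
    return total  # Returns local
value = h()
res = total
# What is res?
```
45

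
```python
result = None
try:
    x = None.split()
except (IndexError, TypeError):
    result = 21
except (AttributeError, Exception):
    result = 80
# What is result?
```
80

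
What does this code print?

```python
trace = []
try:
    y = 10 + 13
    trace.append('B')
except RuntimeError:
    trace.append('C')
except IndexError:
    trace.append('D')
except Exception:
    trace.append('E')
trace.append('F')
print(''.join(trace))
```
BF

No exception, try block completes normally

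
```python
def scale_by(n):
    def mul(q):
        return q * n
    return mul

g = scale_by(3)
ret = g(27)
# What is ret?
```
81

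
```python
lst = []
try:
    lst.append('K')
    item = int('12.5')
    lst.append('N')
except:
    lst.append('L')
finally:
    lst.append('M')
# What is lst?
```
['K', 'L', 'M']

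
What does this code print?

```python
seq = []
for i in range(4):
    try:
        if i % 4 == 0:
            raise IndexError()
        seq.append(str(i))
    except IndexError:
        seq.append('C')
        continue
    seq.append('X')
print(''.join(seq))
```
C1X2X3X

continue in except skips rest of loop body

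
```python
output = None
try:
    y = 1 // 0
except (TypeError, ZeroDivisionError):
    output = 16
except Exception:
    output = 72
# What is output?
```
16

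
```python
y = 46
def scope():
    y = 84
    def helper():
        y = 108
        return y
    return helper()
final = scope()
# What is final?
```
108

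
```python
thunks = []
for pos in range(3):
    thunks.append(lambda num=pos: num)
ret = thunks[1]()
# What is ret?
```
1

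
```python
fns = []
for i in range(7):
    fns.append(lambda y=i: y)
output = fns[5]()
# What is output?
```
5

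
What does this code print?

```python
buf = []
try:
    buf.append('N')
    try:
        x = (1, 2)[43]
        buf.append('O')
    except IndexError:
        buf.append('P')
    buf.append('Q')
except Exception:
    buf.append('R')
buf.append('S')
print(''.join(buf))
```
NPQS

Inner exception caught by inner handler, outer continues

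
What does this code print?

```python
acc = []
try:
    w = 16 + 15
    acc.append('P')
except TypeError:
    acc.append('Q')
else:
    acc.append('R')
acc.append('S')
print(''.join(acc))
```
PRS

else block runs when no exception occurs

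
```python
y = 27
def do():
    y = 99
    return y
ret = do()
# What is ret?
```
99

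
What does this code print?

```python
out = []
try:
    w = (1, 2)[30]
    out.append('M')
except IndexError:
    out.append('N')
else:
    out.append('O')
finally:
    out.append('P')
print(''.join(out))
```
NP

Exception: except runs, else skipped, finally runs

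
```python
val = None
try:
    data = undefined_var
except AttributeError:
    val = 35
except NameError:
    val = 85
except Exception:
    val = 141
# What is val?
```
85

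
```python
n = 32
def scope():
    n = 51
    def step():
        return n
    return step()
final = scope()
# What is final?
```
51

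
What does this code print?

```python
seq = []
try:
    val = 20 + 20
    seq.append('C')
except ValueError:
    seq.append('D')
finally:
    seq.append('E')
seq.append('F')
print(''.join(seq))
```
CEF

finally runs after normal execution too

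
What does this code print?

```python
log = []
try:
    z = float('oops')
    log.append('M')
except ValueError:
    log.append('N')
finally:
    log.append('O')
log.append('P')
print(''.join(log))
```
NOP

finally always runs, even after exception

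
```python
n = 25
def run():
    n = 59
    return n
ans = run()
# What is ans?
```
59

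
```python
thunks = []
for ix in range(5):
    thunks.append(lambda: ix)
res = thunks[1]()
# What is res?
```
4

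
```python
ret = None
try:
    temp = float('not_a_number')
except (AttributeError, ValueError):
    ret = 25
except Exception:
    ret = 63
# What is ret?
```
25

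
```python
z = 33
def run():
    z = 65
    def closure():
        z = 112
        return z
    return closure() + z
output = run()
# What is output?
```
177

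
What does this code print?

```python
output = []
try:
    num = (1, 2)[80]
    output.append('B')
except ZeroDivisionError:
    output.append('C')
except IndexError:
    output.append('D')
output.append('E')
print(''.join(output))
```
DE

IndexError is caught by its specific handler, not ZeroDivisionError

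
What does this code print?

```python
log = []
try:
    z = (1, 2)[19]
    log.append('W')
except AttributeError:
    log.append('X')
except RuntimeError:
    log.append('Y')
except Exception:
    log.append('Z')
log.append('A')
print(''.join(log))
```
ZA

IndexError not specifically caught, falls to Exception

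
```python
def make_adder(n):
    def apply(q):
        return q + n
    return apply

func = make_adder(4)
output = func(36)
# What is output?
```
40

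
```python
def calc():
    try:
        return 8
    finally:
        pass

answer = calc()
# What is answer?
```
8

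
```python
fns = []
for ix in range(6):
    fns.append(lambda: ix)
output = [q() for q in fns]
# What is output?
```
[5, 5, 5, 5, 5, 5]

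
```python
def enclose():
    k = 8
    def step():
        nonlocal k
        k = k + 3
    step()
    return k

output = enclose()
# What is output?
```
11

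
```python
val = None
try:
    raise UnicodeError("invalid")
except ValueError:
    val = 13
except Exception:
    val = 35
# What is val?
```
13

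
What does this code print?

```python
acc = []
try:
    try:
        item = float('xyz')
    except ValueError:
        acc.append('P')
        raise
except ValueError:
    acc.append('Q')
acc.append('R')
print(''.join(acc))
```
PQR

raise without argument re-raises current exception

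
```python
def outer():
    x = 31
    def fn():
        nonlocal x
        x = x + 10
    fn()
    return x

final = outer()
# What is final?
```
41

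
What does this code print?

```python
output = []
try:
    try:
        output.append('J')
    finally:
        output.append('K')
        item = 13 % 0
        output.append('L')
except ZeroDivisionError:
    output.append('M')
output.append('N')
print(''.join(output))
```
JKMN

Exception in inner finally caught by outer except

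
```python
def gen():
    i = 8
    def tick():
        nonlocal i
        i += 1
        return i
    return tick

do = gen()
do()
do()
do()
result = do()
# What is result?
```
12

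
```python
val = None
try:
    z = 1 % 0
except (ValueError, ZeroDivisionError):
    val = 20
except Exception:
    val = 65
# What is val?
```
20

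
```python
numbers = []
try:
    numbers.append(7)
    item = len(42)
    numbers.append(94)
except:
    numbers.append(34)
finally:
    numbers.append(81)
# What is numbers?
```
[7, 34, 81]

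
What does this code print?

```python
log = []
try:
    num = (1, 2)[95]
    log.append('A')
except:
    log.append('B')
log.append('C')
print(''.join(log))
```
BC

Exception raised in try, caught by bare except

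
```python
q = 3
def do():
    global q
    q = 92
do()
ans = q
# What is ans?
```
92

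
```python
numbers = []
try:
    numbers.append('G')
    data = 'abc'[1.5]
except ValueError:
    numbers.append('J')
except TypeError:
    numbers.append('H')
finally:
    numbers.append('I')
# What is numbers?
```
['G', 'H', 'I']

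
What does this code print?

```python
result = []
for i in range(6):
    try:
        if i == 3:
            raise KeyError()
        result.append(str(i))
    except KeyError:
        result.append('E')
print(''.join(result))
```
012E45

Exception on i=3 caught, loop continues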